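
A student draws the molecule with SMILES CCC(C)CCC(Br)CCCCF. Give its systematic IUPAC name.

5-bromo-1-fluoro-8-methyldecane

The parent chain contains 10 carbons (decane).
Choose the numbering such that the substituent locant set {1,5,8} is lower than {3,6,10} at the first point of difference.
With this numbering: a bromo group at C-5; a fluoro group at C-1; a methyl group at C-8.
The substituents are ordered alphabetically, ignoring any di-/tri- multipliers.
Putting it together: 5-bromo-1-fluoro-8-methyldecane.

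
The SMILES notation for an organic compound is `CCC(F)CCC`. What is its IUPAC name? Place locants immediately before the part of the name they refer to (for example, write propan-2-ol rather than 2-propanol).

The longest continuous carbon chain has 6 atoms, so the parent hydride is hexane.
Choose the numbering such that the substituent locant set {3} is lower than {4} at the first point of difference.
This places a fluoro group at C-3.
Putting it together: 3-fluorohexane.

3-fluorohexane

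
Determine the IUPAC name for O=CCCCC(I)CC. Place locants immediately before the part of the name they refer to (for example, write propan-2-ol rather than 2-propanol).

Counting along the main chain through the –CHO group gives 7 carbons: the parent is heptane.
The principal characteristic group is an aldehyde (terminal –CHO), named with the suffix -al.
The numbering direction is chosen so that the aldehyde carbon is C-1 by definition.
With this numbering: an iodo group at C-5.
The name is 5-iodoheptanal.

5-iodoheptanal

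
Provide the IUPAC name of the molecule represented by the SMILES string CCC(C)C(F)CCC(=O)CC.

6-fluoro-7-methylnonan-3-one

The longest chain bearing the carbonyl is 9 carbons long (nonane).
The highest-priority functional group is a ketone (C=O on an internal carbon), so the name ends in -one.
Number the chain so that numbering from this end puts the carbonyl group at C-3 rather than C-7.
That gives the carbonyl at C-3; a fluoro group at C-6; a methyl group at C-7.
The substituents are ordered alphabetically, ignoring any di-/tri- multipliers.
Assembling the pieces gives 6-fluoro-7-methylnonan-3-one.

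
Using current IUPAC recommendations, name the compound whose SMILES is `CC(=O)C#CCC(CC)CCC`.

Counting along the main chain through the carbonyl and the multiple bond gives 9 carbons: the parent is nonane.
A ketone (C=O on an internal carbon) is the principal characteristic group, giving the suffix -one.
A C≡C triple bond in the chain gives the infix -yne-.
Number the chain so that numbering from this end puts the carbonyl group at C-2 rather than C-8.
This places the carbonyl at C-2; the triple bond between C-3 and C-4; an ethyl group at C-6.
The name is 6-ethylnon-3-yn-2-one.

6-ethylnon-3-yn-2-one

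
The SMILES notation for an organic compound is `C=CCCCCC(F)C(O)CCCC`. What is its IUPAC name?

The longest chain bearing the –OH group and the multiple bond is 12 carbons long (dodecane).
An alcohol (–OH) is the principal characteristic group, giving the suffix -ol.
The chain contains a C=C double bond, so the unsaturation ending is -ene.
Choose the numbering such that numbering from this end puts the hydroxyl group at C-5 rather than C-8.
This places the hydroxyl at C-5; the double bond between C-11 and C-12; a fluoro group at C-6.
Assembling the pieces gives 6-fluorododec-11-en-5-ol.

6-fluorododec-11-en-5-ol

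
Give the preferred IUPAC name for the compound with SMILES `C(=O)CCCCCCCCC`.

decanal

The longest carbon chain that includes the –CHO group has 10 carbons, so the parent hydride is decane.
The principal characteristic group is an aldehyde (terminal –CHO), named with the suffix -al.
Choose the numbering such that the aldehyde carbon is C-1 by definition.
Putting it together: decanal.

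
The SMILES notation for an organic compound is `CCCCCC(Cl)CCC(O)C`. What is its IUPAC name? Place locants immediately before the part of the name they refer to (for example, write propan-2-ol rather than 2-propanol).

Counting along the main chain through the –OH group gives 10 carbons: the parent is decane.
The principal characteristic group is an alcohol (–OH), named with the suffix -ol.
Choose the numbering such that numbering from this end puts the hydroxyl group at C-2 rather than C-9.
With this numbering: the hydroxyl at C-2; a chloro group at C-5.
Putting it together: 5-chlorodecan-2-ol.

5-chlorodecan-2-ol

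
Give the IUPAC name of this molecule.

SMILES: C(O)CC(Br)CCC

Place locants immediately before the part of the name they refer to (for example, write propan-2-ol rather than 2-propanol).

3-bromohexan-1-ol

Counting along the main chain through the –OH group gives 6 carbons: the parent is hexane.
The principal characteristic group is an alcohol (–OH), named with the suffix -ol.
Choose the numbering such that numbering from this end puts the hydroxyl group at C-1 rather than C-6.
That gives the hydroxyl at C-1; a bromo group at C-3.
The name is 3-bromohexan-1-ol.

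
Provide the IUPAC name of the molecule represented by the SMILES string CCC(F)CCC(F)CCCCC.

3,6-difluoroundecane

The longest continuous carbon chain has 11 atoms, so the parent hydride is undecane.
Choose the numbering such that the substituent locant set {3,6} is lower than {6,9} at the first point of difference.
With this numbering: fluoro groups at C-3 and C-6.
Assembling the pieces gives 3,6-difluoroundecane.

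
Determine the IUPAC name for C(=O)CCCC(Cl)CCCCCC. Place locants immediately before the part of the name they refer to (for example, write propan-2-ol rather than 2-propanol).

5-chloroundecanal

The longest chain bearing the –CHO group is 11 carbons long (undecane).
The highest-priority functional group is an aldehyde (terminal –CHO), so the name ends in -al.
Number the chain so that the aldehyde carbon is C-1 by definition.
That gives a chloro group at C-5.
Assembling the pieces gives 5-chloroundecanal.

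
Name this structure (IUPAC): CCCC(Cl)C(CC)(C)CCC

The longest carbon chain is 8 atoms: the parent is octane.
The numbering direction is chosen so that the substituent locant set {4,4,5} is lower than {4,5,5} at the first point of difference.
This places a chloro group at C-5; an ethyl group at C-4; a methyl group at C-4.
The substituents are ordered alphabetically, ignoring any di-/tri- multipliers.
The name is 5-chloro-4-ethyl-4-methyloctane.

5-chloro-4-ethyl-4-methyloctane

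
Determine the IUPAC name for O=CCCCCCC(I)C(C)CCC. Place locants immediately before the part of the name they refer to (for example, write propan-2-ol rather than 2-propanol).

The longest carbon chain that includes the –CHO group has 11 carbons, so the parent hydride is undecane.
An aldehyde (terminal –CHO) is the principal characteristic group, giving the suffix -al.
The numbering direction is chosen so that the aldehyde carbon is C-1 by definition.
That gives an iodo group at C-7; a methyl group at C-8.
Substituent prefixes are cited in alphabetical order (multiplying prefixes like di-/tri- are ignored for ordering).
Assembling the pieces gives 7-iodo-8-methylundecanal.

7-iodo-8-methylundecanal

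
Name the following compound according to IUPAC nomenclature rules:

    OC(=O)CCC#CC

hex-4-ynoic acid

The longest chain bearing the –COOH group and the multiple bond is 6 carbons long (hexane).
The principal characteristic group is a carboxylic acid (terminal –COOH), named with the suffix -oic acid.
There is one C≡C triple bond, indicated by the ending -yne.
Choose the numbering such that the carboxylic acid carbon is C-1 by definition.
That gives the triple bond between C-4 and C-5.
Assembling the pieces gives hex-4-ynoic acid.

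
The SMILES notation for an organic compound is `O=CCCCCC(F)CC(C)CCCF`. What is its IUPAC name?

6,11-difluoro-8-methylundecanal

The longest chain bearing the –CHO group is 11 carbons long (undecane).
The highest-priority functional group is an aldehyde (terminal –CHO), so the name ends in -al.
Choose the numbering such that the aldehyde carbon is C-1 by definition.
This places fluoro groups at C-6 and C-11; a methyl group at C-8.
Substituent prefixes are cited in alphabetical order (multiplying prefixes like di-/tri- are ignored for ordering).
Putting it together: 6,11-difluoro-8-methylundecanal.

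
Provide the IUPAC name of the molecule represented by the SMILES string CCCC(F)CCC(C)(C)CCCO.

7-fluoro-4,4-dimethyldecan-1-ol

Counting along the main chain through the –OH group gives 10 carbons: the parent is decane.
The principal characteristic group is an alcohol (–OH), named with the suffix -ol.
Choose the numbering such that numbering from this end puts the hydroxyl group at C-1 rather than C-10.
With this numbering: the hydroxyl at C-1; a fluoro group at C-7; two methyl groups at C-4.
Prefixes are listed alphabetically: fluoro, methyl.
The name is 7-fluoro-4,4-dimethyldecan-1-ol.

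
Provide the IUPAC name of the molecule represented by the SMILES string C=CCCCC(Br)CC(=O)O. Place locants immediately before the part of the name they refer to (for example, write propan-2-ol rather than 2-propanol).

3-bromooct-7-enoic acid

The longest chain bearing the –COOH group and the multiple bond is 8 carbons long (octane).
The highest-priority functional group is a carboxylic acid (terminal –COOH), so the name ends in -oic acid.
The chain contains a C=C double bond, so the unsaturation ending is -ene.
The numbering direction is chosen so that the carboxylic acid carbon is C-1 by definition.
That gives the double bond between C-7 and C-8; a bromo group at C-3.
Assembling the pieces gives 3-bromooct-7-enoic acid.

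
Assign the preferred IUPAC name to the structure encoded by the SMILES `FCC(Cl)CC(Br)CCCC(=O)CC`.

7-bromo-9-chloro-10-fluorodecan-3-one

Counting along the main chain through the carbonyl gives 10 carbons: the parent is decane.
The principal characteristic group is a ketone (C=O on an internal carbon), named with the suffix -one.
Number the chain so that numbering from this end puts the carbonyl group at C-3 rather than C-8.
With this numbering: the carbonyl at C-3; a bromo group at C-7; a chloro group at C-9; a fluoro group at C-10.
The substituents are ordered alphabetically, ignoring any di-/tri- multipliers.
Assembling the pieces gives 7-bromo-9-chloro-10-fluorodecan-3-one.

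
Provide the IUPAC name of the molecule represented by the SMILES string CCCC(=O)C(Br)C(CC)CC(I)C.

Counting along the main chain through the carbonyl gives 9 carbons: the parent is nonane.
The principal characteristic group is a ketone (C=O on an internal carbon), named with the suffix -one.
Number the chain so that numbering from this end puts the carbonyl group at C-4 rather than C-6.
That gives the carbonyl at C-4; a bromo group at C-5; an ethyl group at C-6; an iodo group at C-8.
Substituent prefixes are cited in alphabetical order (multiplying prefixes like di-/tri- are ignored for ordering).
Putting it together: 5-bromo-6-ethyl-8-iodononan-4-one.

5-bromo-6-ethyl-8-iodononan-4-one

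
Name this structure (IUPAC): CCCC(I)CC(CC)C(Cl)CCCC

The parent chain contains 11 carbons (undecane).
Number the chain so that the substituent locant set {4,6,7} is lower than {5,6,8} at the first point of difference.
With this numbering: a chloro group at C-7; an ethyl group at C-6; an iodo group at C-4.
Substituent prefixes are cited in alphabetical order (multiplying prefixes like di-/tri- are ignored for ordering).
The name is 7-chloro-6-ethyl-4-iodoundecane.

7-chloro-6-ethyl-4-iodoundecane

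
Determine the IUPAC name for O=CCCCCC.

The longest carbon chain that includes the –CHO group has 6 carbons, so the parent hydride is hexane.
The principal characteristic group is an aldehyde (terminal –CHO), named with the suffix -al.
The numbering direction is chosen so that the aldehyde carbon is C-1 by definition.
Putting it together: hexanal.

hexanal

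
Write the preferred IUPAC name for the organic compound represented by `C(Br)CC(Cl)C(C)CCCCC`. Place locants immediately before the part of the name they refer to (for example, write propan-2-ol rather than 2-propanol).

1-bromo-3-chloro-4-methylnonane

The parent chain contains 9 carbons (nonane).
The numbering direction is chosen so that the substituent locant set {1,3,4} is lower than {6,7,9} at the first point of difference.
With this numbering: a bromo group at C-1; a chloro group at C-3; a methyl group at C-4.
Substituent prefixes are cited in alphabetical order (multiplying prefixes like di-/tri- are ignored for ordering).
Putting it together: 1-bromo-3-chloro-4-methylnonane.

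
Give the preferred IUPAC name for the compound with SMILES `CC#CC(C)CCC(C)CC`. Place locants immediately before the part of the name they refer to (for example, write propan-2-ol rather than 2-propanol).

The longest carbon chain that includes the multiple bond has 9 carbons, so the parent hydride is nonane.
A C≡C triple bond in the chain gives the infix -yne-.
Number the chain so that numbering from this end puts the triple bond at C-2 rather than C-7.
That gives the triple bond between C-2 and C-3; methyl groups at C-4 and C-7.
Assembling the pieces gives 4,7-dimethylnon-2-yne.

4,7-dimethylnon-2-yne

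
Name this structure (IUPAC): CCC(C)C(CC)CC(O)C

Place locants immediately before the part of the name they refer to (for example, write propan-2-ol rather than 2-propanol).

The longest chain bearing the –OH group is 7 carbons long (heptane).
An alcohol (–OH) is the principal characteristic group, giving the suffix -ol.
Number the chain so that numbering from this end puts the hydroxyl group at C-2 rather than C-6.
That gives the hydroxyl at C-2; an ethyl group at C-4; a methyl group at C-5.
Substituent prefixes are cited in alphabetical order (multiplying prefixes like di-/tri- are ignored for ordering).
The name is 4-ethyl-5-methylheptan-2-ol.

4-ethyl-5-methylheptan-2-ol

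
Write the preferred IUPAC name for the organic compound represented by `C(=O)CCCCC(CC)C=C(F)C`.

6-ethyl-8-fluoronon-7-enal

Counting along the main chain through the –CHO group and the multiple bond gives 9 carbons: the parent is nonane.
The highest-priority functional group is an aldehyde (terminal –CHO), so the name ends in -al.
There is one C=C double bond, indicated by the ending -ene.
The numbering direction is chosen so that the aldehyde carbon is C-1 by definition.
This places the double bond between C-7 and C-8; an ethyl group at C-6; a fluoro group at C-8.
Substituent prefixes are cited in alphabetical order (multiplying prefixes like di-/tri- are ignored for ordering).
Assembling the pieces gives 6-ethyl-8-fluoronon-7-enal.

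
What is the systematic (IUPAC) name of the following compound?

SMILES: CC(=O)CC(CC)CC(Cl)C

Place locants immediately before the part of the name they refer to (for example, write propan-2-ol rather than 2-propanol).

Counting along the main chain through the carbonyl gives 7 carbons: the parent is heptane.
The highest-priority functional group is a ketone (C=O on an internal carbon), so the name ends in -one.
Choose the numbering such that numbering from this end puts the carbonyl group at C-2 rather than C-6.
With this numbering: the carbonyl at C-2; a chloro group at C-6; an ethyl group at C-4.
Prefixes are listed alphabetically: chloro, ethyl.
The name is 6-chloro-4-ethylheptan-2-one.

6-chloro-4-ethylheptan-2-one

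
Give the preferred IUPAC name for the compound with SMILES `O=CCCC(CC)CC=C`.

4-ethylhept-6-enal

The longest chain bearing the –CHO group and the multiple bond is 7 carbons long (heptane).
The highest-priority functional group is an aldehyde (terminal –CHO), so the name ends in -al.
The chain contains a C=C double bond, so the unsaturation ending is -ene.
Choose the numbering such that the aldehyde carbon is C-1 by definition.
With this numbering: the double bond between C-6 and C-7; an ethyl group at C-4.
The name is 4-ethylhept-6-enal.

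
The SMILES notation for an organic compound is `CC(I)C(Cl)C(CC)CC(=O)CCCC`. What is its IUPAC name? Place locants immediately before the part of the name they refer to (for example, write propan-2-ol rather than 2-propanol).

Counting along the main chain through the carbonyl gives 10 carbons: the parent is decane.
The highest-priority functional group is a ketone (C=O on an internal carbon), so the name ends in -one.
The numbering direction is chosen so that numbering from this end puts the carbonyl group at C-5 rather than C-6.
This places the carbonyl at C-5; a chloro group at C-8; an ethyl group at C-7; an iodo group at C-9.
The substituents are ordered alphabetically, ignoring any di-/tri- multipliers.
Assembling the pieces gives 8-chloro-7-ethyl-9-iododecan-5-one.

8-chloro-7-ethyl-9-iododecan-5-one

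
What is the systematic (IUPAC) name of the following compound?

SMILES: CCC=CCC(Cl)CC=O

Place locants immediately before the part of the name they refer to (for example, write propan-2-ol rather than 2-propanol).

3-chlorooct-5-enal

The longest chain bearing the –CHO group and the multiple bond is 8 carbons long (octane).
An aldehyde (terminal –CHO) is the principal characteristic group, giving the suffix -al.
A C=C double bond in the chain gives the infix -ene-.
Number the chain so that the aldehyde carbon is C-1 by definition.
With this numbering: the double bond between C-5 and C-6; a chloro group at C-3.
The name is 3-chlorooct-5-enal.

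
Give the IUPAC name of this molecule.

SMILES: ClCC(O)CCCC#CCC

The longest chain bearing the –OH group and the multiple bond is 9 carbons long (nonane).
The highest-priority functional group is an alcohol (–OH), so the name ends in -ol.
The chain contains a C≡C triple bond, so the unsaturation ending is -yne.
Number the chain so that numbering from this end puts the hydroxyl group at C-2 rather than C-8.
With this numbering: the hydroxyl at C-2; the triple bond between C-6 and C-7; a chloro group at C-1.
Putting it together: 1-chloronon-6-yn-2-ol.

1-chloronon-6-yn-2-ol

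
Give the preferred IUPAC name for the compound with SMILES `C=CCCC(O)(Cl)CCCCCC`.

Counting along the main chain through the –OH group and the multiple bond gives 11 carbons: the parent is undecane.
The highest-priority functional group is an alcohol (–OH), so the name ends in -ol.
The chain contains a C=C double bond, so the unsaturation ending is -ene.
Number the chain so that numbering from this end puts the hydroxyl group at C-5 rather than C-7.
With this numbering: the hydroxyl at C-5; the double bond between C-1 and C-2; a chloro group at C-5.
Putting it together: 5-chloroundec-1-en-5-ol.

5-chloroundec-1-en-5-ol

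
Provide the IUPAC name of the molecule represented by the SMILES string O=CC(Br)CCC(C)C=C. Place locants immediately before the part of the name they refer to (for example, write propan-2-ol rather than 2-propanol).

2-bromo-5-methylhept-6-enal

Counting along the main chain through the –CHO group and the multiple bond gives 7 carbons: the parent is heptane.
The principal characteristic group is an aldehyde (terminal –CHO), named with the suffix -al.
The chain contains a C=C double bond, so the unsaturation ending is -ene.
Choose the numbering such that the aldehyde carbon is C-1 by definition.
That gives the double bond between C-6 and C-7; a bromo group at C-2; a methyl group at C-5.
The substituents are ordered alphabetically, ignoring any di-/tri- multipliers.
The name is 2-bromo-5-methylhept-6-enal.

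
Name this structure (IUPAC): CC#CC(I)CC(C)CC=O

The longest chain bearing the –CHO group and the multiple bond is 8 carbons long (octane).
The principal characteristic group is an aldehyde (terminal –CHO), named with the suffix -al.
The chain contains a C≡C triple bond, so the unsaturation ending is -yne.
The numbering direction is chosen so that the aldehyde carbon is C-1 by definition.
This places the triple bond between C-6 and C-7; an iodo group at C-5; a methyl group at C-3.
Substituent prefixes are cited in alphabetical order (multiplying prefixes like di-/tri- are ignored for ordering).
The name is 5-iodo-3-methyloct-6-ynal.

5-iodo-3-methyloct-6-ynal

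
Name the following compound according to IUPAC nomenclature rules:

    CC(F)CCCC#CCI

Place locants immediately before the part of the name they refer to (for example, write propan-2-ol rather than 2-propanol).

7-fluoro-1-iodooct-2-yne

The longest carbon chain that includes the multiple bond has 8 carbons, so the parent hydride is octane.
There is one C≡C triple bond, indicated by the ending -yne.
Number the chain so that numbering from this end puts the triple bond at C-2 rather than C-6.
With this numbering: the triple bond between C-2 and C-3; a fluoro group at C-7; an iodo group at C-1.
Substituent prefixes are cited in alphabetical order (multiplying prefixes like di-/tri- are ignored for ordering).
The name is 7-fluoro-1-iodooct-2-yne.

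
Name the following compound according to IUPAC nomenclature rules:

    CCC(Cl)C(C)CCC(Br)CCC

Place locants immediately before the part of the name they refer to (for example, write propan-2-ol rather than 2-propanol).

7-bromo-3-chloro-4-methyldecane

The longest continuous carbon chain has 10 atoms, so the parent hydride is decane.
Number the chain so that the substituent locant set {3,4,7} is lower than {4,7,8} at the first point of difference.
This places a bromo group at C-7; a chloro group at C-3; a methyl group at C-4.
Prefixes are listed alphabetically: bromo, chloro, methyl.
Assembling the pieces gives 7-bromo-3-chloro-4-methyldecane.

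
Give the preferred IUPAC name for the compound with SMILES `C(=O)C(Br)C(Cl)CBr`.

2,4-dibromo-3-chlorobutanal

The longest carbon chain that includes the –CHO group has 4 carbons, so the parent hydride is butane.
The principal characteristic group is an aldehyde (terminal –CHO), named with the suffix -al.
Choose the numbering such that the aldehyde carbon is C-1 by definition.
That gives bromo groups at C-2 and C-4; a chloro group at C-3.
Substituent prefixes are cited in alphabetical order (multiplying prefixes like di-/tri- are ignored for ordering).
Putting it together: 2,4-dibromo-3-chlorobutanal.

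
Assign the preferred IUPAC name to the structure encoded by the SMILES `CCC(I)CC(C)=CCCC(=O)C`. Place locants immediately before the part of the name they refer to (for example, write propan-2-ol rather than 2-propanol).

The longest chain bearing the carbonyl and the multiple bond is 10 carbons long (decane).
The principal characteristic group is a ketone (C=O on an internal carbon), named with the suffix -one.
The chain contains a C=C double bond, so the unsaturation ending is -ene.
Choose the numbering such that numbering from this end puts the carbonyl group at C-2 rather than C-9.
This places the carbonyl at C-2; the double bond between C-5 and C-6; an iodo group at C-8; a methyl group at C-6.
The substituents are ordered alphabetically, ignoring any di-/tri- multipliers.
The name is 8-iodo-6-methyldec-5-en-2-one.

8-iodo-6-methyldec-5-en-2-one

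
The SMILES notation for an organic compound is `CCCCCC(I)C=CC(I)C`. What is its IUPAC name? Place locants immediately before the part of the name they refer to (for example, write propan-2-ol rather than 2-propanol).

2,5-diiododec-3-ene

Counting along the main chain through the multiple bond gives 10 carbons: the parent is decane.
A C=C double bond in the chain gives the infix -ene-.
The numbering direction is chosen so that numbering from this end puts the double bond at C-3 rather than C-7.
With this numbering: the double bond between C-3 and C-4; iodo groups at C-2 and C-5.
Putting it together: 2,5-diiododec-3-ene.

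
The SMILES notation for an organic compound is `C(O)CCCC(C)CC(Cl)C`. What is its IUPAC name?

Counting along the main chain through the –OH group gives 8 carbons: the parent is octane.
The principal characteristic group is an alcohol (–OH), named with the suffix -ol.
The numbering direction is chosen so that numbering from this end puts the hydroxyl group at C-1 rather than C-8.
That gives the hydroxyl at C-1; a chloro group at C-7; a methyl group at C-5.
The substituents are ordered alphabetically, ignoring any di-/tri- multipliers.
The name is 7-chloro-5-methyloctan-1-ol.

7-chloro-5-methyloctan-1-ol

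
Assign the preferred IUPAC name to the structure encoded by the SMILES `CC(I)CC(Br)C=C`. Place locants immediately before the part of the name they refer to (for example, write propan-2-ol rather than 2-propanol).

3-bromo-5-iodohex-1-ene

The longest carbon chain that includes the multiple bond has 6 carbons, so the parent hydride is hexane.
A C=C double bond in the chain gives the infix -ene-.
Choose the numbering such that numbering from this end puts the double bond at C-1 rather than C-5.
That gives the double bond between C-1 and C-2; a bromo group at C-3; an iodo group at C-5.
Prefixes are listed alphabetically: bromo, iodo.
Assembling the pieces gives 3-bromo-5-iodohex-1-ene.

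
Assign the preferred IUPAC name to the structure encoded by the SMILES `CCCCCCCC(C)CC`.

The longest continuous carbon chain has 10 atoms, so the parent hydride is decane.
Number the chain so that the substituent locant set {3} is lower than {8} at the first point of difference.
With this numbering: a methyl group at C-3.
Putting it together: 3-methyldecane.

3-methyldecane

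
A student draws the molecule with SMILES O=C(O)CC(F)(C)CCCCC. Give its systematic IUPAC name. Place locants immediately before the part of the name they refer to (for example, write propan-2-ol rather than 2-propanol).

The longest carbon chain that includes the –COOH group has 8 carbons, so the parent hydride is octane.
The principal characteristic group is a carboxylic acid (terminal –COOH), named with the suffix -oic acid.
Choose the numbering such that the carboxylic acid carbon is C-1 by definition.
With this numbering: a fluoro group at C-3; a methyl group at C-3.
The substituents are ordered alphabetically, ignoring any di-/tri- multipliers.
Putting it together: 3-fluoro-3-methyloctanoic acid.

3-fluoro-3-methyloctanoic acid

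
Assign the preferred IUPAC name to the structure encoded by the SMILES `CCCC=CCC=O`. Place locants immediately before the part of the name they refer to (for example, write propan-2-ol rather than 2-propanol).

hept-3-enal

Counting along the main chain through the –CHO group and the multiple bond gives 7 carbons: the parent is heptane.
The highest-priority functional group is an aldehyde (terminal –CHO), so the name ends in -al.
There is one C=C double bond, indicated by the ending -ene.
Choose the numbering such that the aldehyde carbon is C-1 by definition.
With this numbering: the double bond between C-3 and C-4.
The name is hept-3-enal.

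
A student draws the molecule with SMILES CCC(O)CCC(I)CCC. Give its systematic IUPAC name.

Counting along the main chain through the –OH group gives 9 carbons: the parent is nonane.
An alcohol (–OH) is the principal characteristic group, giving the suffix -ol.
The numbering direction is chosen so that numbering from this end puts the hydroxyl group at C-3 rather than C-7.
That gives the hydroxyl at C-3; an iodo group at C-6.
The name is 6-iodononan-3-ol.

6-iodononan-3-ol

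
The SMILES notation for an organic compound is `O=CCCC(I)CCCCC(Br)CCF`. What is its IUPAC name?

9-bromo-11-fluoro-4-iodoundecanal

The longest carbon chain that includes the –CHO group has 11 carbons, so the parent hydride is undecane.
The highest-priority functional group is an aldehyde (terminal –CHO), so the name ends in -al.
The numbering direction is chosen so that the aldehyde carbon is C-1 by definition.
With this numbering: a bromo group at C-9; a fluoro group at C-11; an iodo group at C-4.
Substituent prefixes are cited in alphabetical order (multiplying prefixes like di-/tri- are ignored for ordering).
Putting it together: 9-bromo-11-fluoro-4-iodoundecanal.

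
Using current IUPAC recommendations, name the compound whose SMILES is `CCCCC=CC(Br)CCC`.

4-bromodec-5-ene

The longest chain bearing the multiple bond is 10 carbons long (decane).
A C=C double bond in the chain gives the infix -ene-.
Number the chain so that the substituent locant set {4} is lower than {7} at the first point of difference.
With this numbering: the double bond between C-5 and C-6; a bromo group at C-4.
Putting it together: 4-bromodec-5-ene.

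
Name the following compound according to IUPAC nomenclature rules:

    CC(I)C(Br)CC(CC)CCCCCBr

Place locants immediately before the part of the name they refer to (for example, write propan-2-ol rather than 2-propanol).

1,8-dibromo-6-ethyl-9-iododecane

The longest continuous carbon chain has 10 atoms, so the parent hydride is decane.
The numbering direction is chosen so that the substituent locant set {1,6,8,9} is lower than {2,3,5,10} at the first point of difference.
This places bromo groups at C-1 and C-8; an ethyl group at C-6; an iodo group at C-9.
Substituent prefixes are cited in alphabetical order (multiplying prefixes like di-/tri- are ignored for ordering).
Assembling the pieces gives 1,8-dibromo-6-ethyl-9-iododecane.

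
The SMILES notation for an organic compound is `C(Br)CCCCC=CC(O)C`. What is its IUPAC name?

9-bromonon-3-en-2-ol

The longest chain bearing the –OH group and the multiple bond is 9 carbons long (nonane).
An alcohol (–OH) is the principal characteristic group, giving the suffix -ol.
A C=C double bond in the chain gives the infix -ene-.
Choose the numbering such that numbering from this end puts the hydroxyl group at C-2 rather than C-8.
This places the hydroxyl at C-2; the double bond between C-3 and C-4; a bromo group at C-9.
Assembling the pieces gives 9-bromonon-3-en-2-ol.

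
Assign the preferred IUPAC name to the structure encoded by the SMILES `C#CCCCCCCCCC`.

undec-1-yne

Counting along the main chain through the multiple bond gives 11 carbons: the parent is undecane.
A C≡C triple bond in the chain gives the infix -yne-.
The numbering direction is chosen so that numbering from this end puts the triple bond at C-1 rather than C-10.
This places the triple bond between C-1 and C-2.
Putting it together: undec-1-yne.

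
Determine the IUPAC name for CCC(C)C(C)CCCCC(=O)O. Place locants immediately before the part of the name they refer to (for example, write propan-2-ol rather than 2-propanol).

The longest carbon chain that includes the –COOH group has 9 carbons, so the parent hydride is nonane.
The principal characteristic group is a carboxylic acid (terminal –COOH), named with the suffix -oic acid.
The numbering direction is chosen so that the carboxylic acid carbon is C-1 by definition.
This places methyl groups at C-6 and C-7.
The name is 6,7-dimethylnonanoic acid.

6,7-dimethylnonanoic acid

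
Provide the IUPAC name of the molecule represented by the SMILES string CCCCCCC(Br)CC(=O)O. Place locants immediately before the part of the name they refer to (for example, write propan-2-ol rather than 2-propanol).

3-bromononanoic acid

The longest carbon chain that includes the –COOH group has 9 carbons, so the parent hydride is nonane.
The principal characteristic group is a carboxylic acid (terminal –COOH), named with the suffix -oic acid.
Number the chain so that the carboxylic acid carbon is C-1 by definition.
With this numbering: a bromo group at C-3.
The name is 3-bromononanoic acid.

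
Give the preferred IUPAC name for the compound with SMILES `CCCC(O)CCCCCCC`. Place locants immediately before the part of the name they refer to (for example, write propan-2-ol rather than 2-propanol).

undecan-4-ol

The longest carbon chain that includes the –OH group has 11 carbons, so the parent hydride is undecane.
The highest-priority functional group is an alcohol (–OH), so the name ends in -ol.
The numbering direction is chosen so that numbering from this end puts the hydroxyl group at C-4 rather than C-8.
With this numbering: the hydroxyl at C-4.
The name is undecan-4-ol.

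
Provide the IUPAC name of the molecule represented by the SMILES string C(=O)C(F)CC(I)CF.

The longest chain bearing the –CHO group is 5 carbons long (pentane).
An aldehyde (terminal –CHO) is the principal characteristic group, giving the suffix -al.
Choose the numbering such that the aldehyde carbon is C-1 by definition.
That gives fluoro groups at C-2 and C-5; an iodo group at C-4.
The substituents are ordered alphabetically, ignoring any di-/tri- multipliers.
Assembling the pieces gives 2,5-difluoro-4-iodopentanal.

2,5-difluoro-4-iodopentanal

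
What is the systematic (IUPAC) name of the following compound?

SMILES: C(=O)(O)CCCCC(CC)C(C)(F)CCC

The longest chain bearing the –COOH group is 10 carbons long (decane).
The principal characteristic group is a carboxylic acid (terminal –COOH), named with the suffix -oic acid.
Number the chain so that the carboxylic acid carbon is C-1 by definition.
This places an ethyl group at C-6; a fluoro group at C-7; a methyl group at C-7.
The substituents are ordered alphabetically, ignoring any di-/tri- multipliers.
The name is 6-ethyl-7-fluoro-7-methyldecanoic acid.

6-ethyl-7-fluoro-7-methyldecanoic acid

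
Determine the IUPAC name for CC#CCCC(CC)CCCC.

6-ethyldec-2-yne

The longest carbon chain that includes the multiple bond has 10 carbons, so the parent hydride is decane.
The chain contains a C≡C triple bond, so the unsaturation ending is -yne.
Number the chain so that numbering from this end puts the triple bond at C-2 rather than C-8.
With this numbering: the triple bond between C-2 and C-3; an ethyl group at C-6.
Assembling the pieces gives 6-ethyldec-2-yne.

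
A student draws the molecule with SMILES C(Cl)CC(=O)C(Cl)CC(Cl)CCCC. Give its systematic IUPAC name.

The longest chain bearing the carbonyl is 10 carbons long (decane).
The principal characteristic group is a ketone (C=O on an internal carbon), named with the suffix -one.
Number the chain so that numbering from this end puts the carbonyl group at C-3 rather than C-8.
With this numbering: the carbonyl at C-3; chloro groups at C-1 and C-4 and C-6.
The name is 1,4,6-trichlorodecan-3-one.

1,4,6-trichlorodecan-3-one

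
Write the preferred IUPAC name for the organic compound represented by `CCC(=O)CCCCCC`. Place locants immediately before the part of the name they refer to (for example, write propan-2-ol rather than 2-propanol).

nonan-3-one

The longest chain bearing the carbonyl is 9 carbons long (nonane).
A ketone (C=O on an internal carbon) is the principal characteristic group, giving the suffix -one.
Number the chain so that numbering from this end puts the carbonyl group at C-3 rather than C-7.
That gives the carbonyl at C-3.
The name is nonan-3-one.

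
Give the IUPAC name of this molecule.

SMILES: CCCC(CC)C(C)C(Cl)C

The longest continuous carbon chain has 7 atoms, so the parent hydride is heptane.
Choose the numbering such that the substituent locant set {2,3,4} is lower than {4,5,6} at the first point of difference.
With this numbering: a chloro group at C-2; an ethyl group at C-4; a methyl group at C-3.
Prefixes are listed alphabetically: chloro, ethyl, methyl.
Putting it together: 2-chloro-4-ethyl-3-methylheptane.

2-chloro-4-ethyl-3-methylheptane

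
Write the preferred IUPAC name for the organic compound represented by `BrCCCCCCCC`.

The longest carbon chain is 8 atoms: the parent is octane.
Choose the numbering such that the substituent locant set {1} is lower than {8} at the first point of difference.
With this numbering: a bromo group at C-1.
Assembling the pieces gives 1-bromooctane.

1-bromooctane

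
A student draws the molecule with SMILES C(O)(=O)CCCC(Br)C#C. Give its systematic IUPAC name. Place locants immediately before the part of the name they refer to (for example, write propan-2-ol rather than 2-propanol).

The longest chain bearing the –COOH group and the multiple bond is 7 carbons long (heptane).
The principal characteristic group is a carboxylic acid (terminal –COOH), named with the suffix -oic acid.
There is one C≡C triple bond, indicated by the ending -yne.
The numbering direction is chosen so that the carboxylic acid carbon is C-1 by definition.
With this numbering: the triple bond between C-6 and C-7; a bromo group at C-5.
The name is 5-bromohept-6-ynoic acid.

5-bromohept-6-ynoic acid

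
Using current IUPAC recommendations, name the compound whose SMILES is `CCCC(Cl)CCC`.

4-chloroheptane

The longest carbon chain is 7 atoms: the parent is heptane.
The molecule is symmetric, so either numbering direction gives the same locants.
That gives a chloro group at C-4.
Putting it together: 4-chloroheptane.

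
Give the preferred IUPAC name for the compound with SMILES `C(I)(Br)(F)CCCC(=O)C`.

6-bromo-6-fluoro-6-iodohexan-2-one

The longest chain bearing the carbonyl is 6 carbons long (hexane).
A ketone (C=O on an internal carbon) is the principal characteristic group, giving the suffix -one.
Number the chain so that numbering from this end puts the carbonyl group at C-2 rather than C-5.
With this numbering: the carbonyl at C-2; a bromo group at C-6; a fluoro group at C-6; an iodo group at C-6.
Substituent prefixes are cited in alphabetical order (multiplying prefixes like di-/tri- are ignored for ordering).
The name is 6-bromo-6-fluoro-6-iodohexan-2-one.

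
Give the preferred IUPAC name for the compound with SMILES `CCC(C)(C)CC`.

3,3-dimethylpentane

The parent chain contains 5 carbons (pentane).
Numbering from either end gives identical locants here.
This places two methyl groups at C-3.
Assembling the pieces gives 3,3-dimethylpentane.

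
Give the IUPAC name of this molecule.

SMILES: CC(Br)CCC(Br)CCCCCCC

2,5-dibromododecane

The parent chain contains 12 carbons (dodecane).
Choose the numbering such that the substituent locant set {2,5} is lower than {8,11} at the first point of difference.
This places bromo groups at C-2 and C-5.
The name is 2,5-dibromododecane.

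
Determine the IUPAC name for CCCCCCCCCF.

The longest carbon chain is 9 atoms: the parent is nonane.
The numbering direction is chosen so that the substituent locant set {1} is lower than {9} at the first point of difference.
That gives a fluoro group at C-1.
Putting it together: 1-fluorononane.

1-fluorononane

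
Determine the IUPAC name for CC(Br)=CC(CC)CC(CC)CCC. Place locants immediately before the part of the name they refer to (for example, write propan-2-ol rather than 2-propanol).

The longest carbon chain that includes the multiple bond has 9 carbons, so the parent hydride is nonane.
The chain contains a C=C double bond, so the unsaturation ending is -ene.
Choose the numbering such that numbering from this end puts the double bond at C-2 rather than C-7.
That gives the double bond between C-2 and C-3; a bromo group at C-2; ethyl groups at C-4 and C-6.
Prefixes are listed alphabetically: bromo, ethyl.
The name is 2-bromo-4,6-diethylnon-2-ene.

2-bromo-4,6-diethylnon-2-ene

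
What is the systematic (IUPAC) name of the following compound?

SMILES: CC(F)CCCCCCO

The longest chain bearing the –OH group is 8 carbons long (octane).
The highest-priority functional group is an alcohol (–OH), so the name ends in -ol.
Number the chain so that numbering from this end puts the hydroxyl group at C-1 rather than C-8.
This places the hydroxyl at C-1; a fluoro group at C-7.
Putting it together: 7-fluorooctan-1-ol.

7-fluorooctan-1-ol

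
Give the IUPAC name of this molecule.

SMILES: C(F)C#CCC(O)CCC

The longest carbon chain that includes the –OH group and the multiple bond has 8 carbons, so the parent hydride is octane.
The highest-priority functional group is an alcohol (–OH), so the name ends in -ol.
The chain contains a C≡C triple bond, so the unsaturation ending is -yne.
Choose the numbering such that numbering from this end puts the hydroxyl group at C-4 rather than C-5.
With this numbering: the hydroxyl at C-4; the triple bond between C-6 and C-7; a fluoro group at C-8.
The name is 8-fluorooct-6-yn-4-ol.

8-fluorooct-6-yn-4-ol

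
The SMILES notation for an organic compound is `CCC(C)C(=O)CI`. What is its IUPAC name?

The longest chain bearing the carbonyl is 5 carbons long (pentane).
The principal characteristic group is a ketone (C=O on an internal carbon), named with the suffix -one.
Number the chain so that numbering from this end puts the carbonyl group at C-2 rather than C-4.
With this numbering: the carbonyl at C-2; an iodo group at C-1; a methyl group at C-3.
The substituents are ordered alphabetically, ignoring any di-/tri- multipliers.
Putting it together: 1-iodo-3-methylpentan-2-one.

1-iodo-3-methylpentan-2-one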